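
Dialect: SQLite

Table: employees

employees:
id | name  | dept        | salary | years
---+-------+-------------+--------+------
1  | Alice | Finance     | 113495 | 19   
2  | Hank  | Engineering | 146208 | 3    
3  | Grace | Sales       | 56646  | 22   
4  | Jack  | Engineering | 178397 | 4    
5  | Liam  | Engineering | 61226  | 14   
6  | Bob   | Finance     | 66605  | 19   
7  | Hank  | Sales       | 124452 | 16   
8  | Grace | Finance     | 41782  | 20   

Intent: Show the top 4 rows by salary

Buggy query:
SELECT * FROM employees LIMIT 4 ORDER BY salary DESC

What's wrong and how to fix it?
Bug: ORDER BY cannot follow LIMIT; LIMIT is the final clause

Fix: Swap the clauses: ORDER BY first, then LIMIT

Corrected query:
SELECT * FROM employees ORDER BY salary DESC LIMIT 4

Result:
id | name  | dept        | salary | years
---+-------+-------------+--------+------
4  | Jack  | Engineering | 178397 | 4    
2  | Hank  | Engineering | 146208 | 3    
7  | Hank  | Sales       | 124452 | 16   
1  | Alice | Finance     | 113495 | 19   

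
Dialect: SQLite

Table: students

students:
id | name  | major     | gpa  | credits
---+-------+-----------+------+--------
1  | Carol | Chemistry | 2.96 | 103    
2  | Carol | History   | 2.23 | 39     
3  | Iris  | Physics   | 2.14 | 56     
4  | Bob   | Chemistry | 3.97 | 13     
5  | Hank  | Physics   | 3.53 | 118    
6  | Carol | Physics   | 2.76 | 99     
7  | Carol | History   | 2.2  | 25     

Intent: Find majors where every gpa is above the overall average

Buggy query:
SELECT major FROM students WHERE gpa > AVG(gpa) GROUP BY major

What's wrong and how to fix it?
Bug: WHERE evaluates per row before aggregation, so AVG() is unavailable

Fix: Use a subquery for AVG and a HAVING MIN(...) filter so the condition holds for every row in the group

Corrected query:
SELECT major FROM students GROUP BY major HAVING MIN(gpa) > (SELECT AVG(gpa) FROM students)

Result:
major    
---------
Chemistry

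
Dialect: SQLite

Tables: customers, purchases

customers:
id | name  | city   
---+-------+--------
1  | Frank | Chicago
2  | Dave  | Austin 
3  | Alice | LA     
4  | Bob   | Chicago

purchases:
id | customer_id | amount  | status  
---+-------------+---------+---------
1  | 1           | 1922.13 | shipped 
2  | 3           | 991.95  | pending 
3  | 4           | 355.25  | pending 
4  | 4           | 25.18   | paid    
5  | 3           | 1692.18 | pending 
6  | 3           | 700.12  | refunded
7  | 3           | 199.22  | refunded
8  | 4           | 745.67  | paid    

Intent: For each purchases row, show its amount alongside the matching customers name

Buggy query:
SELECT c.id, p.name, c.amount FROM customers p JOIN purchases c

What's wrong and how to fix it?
Bug: JOIN with no ON clause produces a cartesian product; every purchases row pairs with every customers row

Fix: Specify the join condition linking the foreign key to the parent id

Corrected query:
SELECT c.id, p.name, c.amount FROM customers p JOIN purchases c ON c.customer_id = p.id

Result:
id | name  | amount 
---+-------+--------
1  | Frank | 1922.13
2  | Alice | 991.95 
3  | Bob   | 355.25 
4  | Bob   | 25.18  
5  | Alice | 1692.18
6  | Alice | 700.12 
7  | Alice | 199.22 
8  | Bob   | 745.67 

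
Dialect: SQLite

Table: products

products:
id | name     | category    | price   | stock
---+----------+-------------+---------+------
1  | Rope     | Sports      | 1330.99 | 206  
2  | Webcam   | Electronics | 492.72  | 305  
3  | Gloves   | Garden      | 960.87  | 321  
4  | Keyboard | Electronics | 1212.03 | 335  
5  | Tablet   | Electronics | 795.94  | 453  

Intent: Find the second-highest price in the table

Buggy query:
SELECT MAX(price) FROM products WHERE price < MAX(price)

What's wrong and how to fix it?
Bug: The inner MAX is an aggregate inside WHERE, which is not allowed

Fix: Compute the overall MAX in a subquery, then take MAX of rows below it

Corrected query:
SELECT MAX(price) FROM products WHERE price < (SELECT MAX(price) FROM products)

Result:
MAX(price)
----------
1212.03   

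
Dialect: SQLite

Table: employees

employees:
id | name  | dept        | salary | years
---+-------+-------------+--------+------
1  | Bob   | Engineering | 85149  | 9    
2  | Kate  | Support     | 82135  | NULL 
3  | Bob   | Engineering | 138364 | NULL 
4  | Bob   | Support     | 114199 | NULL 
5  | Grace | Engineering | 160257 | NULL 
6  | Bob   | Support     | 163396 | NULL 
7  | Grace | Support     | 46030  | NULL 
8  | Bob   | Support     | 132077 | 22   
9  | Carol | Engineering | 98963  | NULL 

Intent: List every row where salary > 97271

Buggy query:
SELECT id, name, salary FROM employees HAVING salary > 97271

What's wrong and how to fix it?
Bug: This is a non-aggregate query (no GROUP BY, no aggregates), so in SQLite the HAVING clause is invalid here; a row-level condition belongs in WHERE

Fix: Replace HAVING with WHERE since the condition applies to individual rows

Corrected query:
SELECT id, name, salary FROM employees WHERE salary > 97271

Result:
id | name  | salary
---+-------+-------
3  | Bob   | 138364
4  | Bob   | 114199
5  | Grace | 160257
6  | Bob   | 163396
8  | Bob   | 132077
9  | Carol | 98963 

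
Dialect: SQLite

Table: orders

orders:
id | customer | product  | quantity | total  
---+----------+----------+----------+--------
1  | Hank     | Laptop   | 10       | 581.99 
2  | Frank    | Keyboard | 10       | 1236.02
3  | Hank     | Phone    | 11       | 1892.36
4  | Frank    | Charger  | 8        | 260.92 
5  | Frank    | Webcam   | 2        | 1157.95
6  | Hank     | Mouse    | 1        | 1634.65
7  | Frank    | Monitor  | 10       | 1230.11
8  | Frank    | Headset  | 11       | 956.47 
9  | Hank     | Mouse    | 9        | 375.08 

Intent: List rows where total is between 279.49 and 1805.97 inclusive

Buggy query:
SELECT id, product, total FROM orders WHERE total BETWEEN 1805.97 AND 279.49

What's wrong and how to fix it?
Bug: BETWEEN expects the lower bound first; with 1805.97 AND 279.49 the range is empty

Fix: Write BETWEEN 279.49 AND 1805.97

Corrected query:
SELECT id, product, total FROM orders WHERE total BETWEEN 279.49 AND 1805.97

Result:
id | product  | total  
---+----------+--------
1  | Laptop   | 581.99 
2  | Keyboard | 1236.02
5  | Webcam   | 1157.95
6  | Mouse    | 1634.65
7  | Monitor  | 1230.11
8  | Headset  | 956.47 
9  | Mouse    | 375.08 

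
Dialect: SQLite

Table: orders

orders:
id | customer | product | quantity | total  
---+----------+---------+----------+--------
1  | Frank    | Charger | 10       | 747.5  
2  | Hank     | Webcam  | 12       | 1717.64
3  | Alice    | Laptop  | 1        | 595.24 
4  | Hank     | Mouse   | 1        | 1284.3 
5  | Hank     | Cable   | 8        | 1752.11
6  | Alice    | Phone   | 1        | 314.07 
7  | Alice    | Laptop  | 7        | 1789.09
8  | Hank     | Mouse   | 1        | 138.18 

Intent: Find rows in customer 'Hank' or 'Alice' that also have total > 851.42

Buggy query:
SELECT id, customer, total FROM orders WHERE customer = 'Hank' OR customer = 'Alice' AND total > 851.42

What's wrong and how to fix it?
Bug: Without parentheses, AND is evaluated before OR, so the total filter only applies to the 'Alice' branch

Fix: Group the OR with parentheses (or use IN), then AND the threshold

Corrected query:
SELECT id, customer, total FROM orders WHERE (customer = 'Hank' OR customer = 'Alice') AND total > 851.42

Result:
id | customer | total  
---+----------+--------
2  | Hank     | 1717.64
4  | Hank     | 1284.3 
5  | Hank     | 1752.11
7  | Alice    | 1789.09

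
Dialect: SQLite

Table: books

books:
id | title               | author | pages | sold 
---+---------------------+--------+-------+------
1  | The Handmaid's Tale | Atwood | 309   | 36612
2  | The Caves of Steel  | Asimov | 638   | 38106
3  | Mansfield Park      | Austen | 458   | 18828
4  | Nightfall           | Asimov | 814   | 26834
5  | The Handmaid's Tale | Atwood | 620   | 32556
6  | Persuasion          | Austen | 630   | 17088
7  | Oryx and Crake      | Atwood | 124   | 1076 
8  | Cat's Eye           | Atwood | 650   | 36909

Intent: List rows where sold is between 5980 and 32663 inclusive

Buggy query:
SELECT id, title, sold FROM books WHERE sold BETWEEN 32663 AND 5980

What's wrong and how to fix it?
Bug: BETWEEN expects the lower bound first; with 32663 AND 5980 the range is empty

Fix: Write BETWEEN 5980 AND 32663

Corrected query:
SELECT id, title, sold FROM books WHERE sold BETWEEN 5980 AND 32663

Result:
id | title               | sold 
---+---------------------+------
3  | Mansfield Park      | 18828
4  | Nightfall           | 26834
5  | The Handmaid's Tale | 32556
6  | Persuasion          | 17088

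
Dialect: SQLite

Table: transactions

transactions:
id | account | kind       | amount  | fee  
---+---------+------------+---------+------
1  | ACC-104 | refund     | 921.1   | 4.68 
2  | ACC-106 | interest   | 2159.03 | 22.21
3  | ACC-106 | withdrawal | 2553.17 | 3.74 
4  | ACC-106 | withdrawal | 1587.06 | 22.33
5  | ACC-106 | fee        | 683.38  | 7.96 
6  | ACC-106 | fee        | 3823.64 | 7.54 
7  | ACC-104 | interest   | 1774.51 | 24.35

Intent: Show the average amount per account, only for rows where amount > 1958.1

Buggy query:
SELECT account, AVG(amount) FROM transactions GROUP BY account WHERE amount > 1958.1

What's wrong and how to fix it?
Bug: WHERE cannot follow GROUP BY

Fix: Move the WHERE clause before GROUP BY

Corrected query:
SELECT account, AVG(amount) FROM transactions WHERE amount > 1958.1 GROUP BY account

Result:
account | AVG(amount)
--------+------------
ACC-106 | 2845.28    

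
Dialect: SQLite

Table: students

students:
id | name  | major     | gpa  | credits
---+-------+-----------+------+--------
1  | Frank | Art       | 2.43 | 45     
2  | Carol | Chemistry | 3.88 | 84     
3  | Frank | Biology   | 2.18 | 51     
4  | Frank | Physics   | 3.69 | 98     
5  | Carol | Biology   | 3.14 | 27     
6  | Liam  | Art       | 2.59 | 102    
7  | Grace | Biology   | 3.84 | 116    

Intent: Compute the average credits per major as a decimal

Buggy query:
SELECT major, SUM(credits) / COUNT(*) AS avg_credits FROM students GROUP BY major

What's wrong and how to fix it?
Bug: SUM(credits) and COUNT(*) are both integers; the division truncates the fractional part

Fix: Multiply by 1.0 (or CAST to REAL) to force floating-point division

Corrected query:
SELECT major, SUM(credits) * 1.0 / COUNT(*) AS avg_credits FROM students GROUP BY major

Result:
major     | avg_credits
----------+------------
Art       | 73.5       
Biology   | 64.666667  
Chemistry | 84         
Physics   | 98         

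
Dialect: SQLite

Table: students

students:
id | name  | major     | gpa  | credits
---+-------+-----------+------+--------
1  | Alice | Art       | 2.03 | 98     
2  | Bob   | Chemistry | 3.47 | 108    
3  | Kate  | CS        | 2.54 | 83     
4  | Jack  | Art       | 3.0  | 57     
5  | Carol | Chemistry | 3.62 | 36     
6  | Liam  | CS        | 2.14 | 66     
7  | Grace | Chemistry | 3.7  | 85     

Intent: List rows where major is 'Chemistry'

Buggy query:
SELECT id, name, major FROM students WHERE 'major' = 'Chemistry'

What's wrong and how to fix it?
Bug: Single quotes denote string literals in SQL; the column name is being compared as a constant string

Fix: Reference the column as major without single quotes

Corrected query:
SELECT id, name, major FROM students WHERE major = 'Chemistry'

Result:
id | name  | major    
---+-------+----------
2  | Bob   | Chemistry
5  | Carol | Chemistry
7  | Grace | Chemistry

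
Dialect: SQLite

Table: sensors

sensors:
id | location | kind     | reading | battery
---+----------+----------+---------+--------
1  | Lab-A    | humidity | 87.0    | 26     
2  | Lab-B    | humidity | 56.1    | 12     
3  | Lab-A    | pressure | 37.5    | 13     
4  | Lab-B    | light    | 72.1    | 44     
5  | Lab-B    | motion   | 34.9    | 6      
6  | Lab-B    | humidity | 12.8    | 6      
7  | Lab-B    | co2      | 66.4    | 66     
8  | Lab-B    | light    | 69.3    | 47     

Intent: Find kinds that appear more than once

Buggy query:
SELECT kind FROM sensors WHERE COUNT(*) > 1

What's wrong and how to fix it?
Bug: WHERE can't reference COUNT(*); aggregates are computed after WHERE

Fix: Group first, then use HAVING for the count condition

Corrected query:
SELECT kind FROM sensors GROUP BY kind HAVING COUNT(*) > 1

Result:
kind    
--------
humidity
light   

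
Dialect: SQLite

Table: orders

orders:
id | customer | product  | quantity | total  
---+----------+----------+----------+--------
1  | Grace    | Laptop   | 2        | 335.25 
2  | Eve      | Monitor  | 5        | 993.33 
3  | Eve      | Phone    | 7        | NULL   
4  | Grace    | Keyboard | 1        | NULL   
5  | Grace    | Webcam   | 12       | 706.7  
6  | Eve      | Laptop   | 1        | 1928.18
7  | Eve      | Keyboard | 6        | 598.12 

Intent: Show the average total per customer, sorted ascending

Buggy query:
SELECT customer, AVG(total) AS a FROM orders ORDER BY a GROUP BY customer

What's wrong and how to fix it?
Bug: GROUP BY must precede ORDER BY

Fix: Move ORDER BY to the end, after GROUP BY

Corrected query:
SELECT customer, AVG(total) AS a FROM orders GROUP BY customer ORDER BY a

Result:
customer | a      
---------+--------
Grace    | 520.975
Eve      | 1173.21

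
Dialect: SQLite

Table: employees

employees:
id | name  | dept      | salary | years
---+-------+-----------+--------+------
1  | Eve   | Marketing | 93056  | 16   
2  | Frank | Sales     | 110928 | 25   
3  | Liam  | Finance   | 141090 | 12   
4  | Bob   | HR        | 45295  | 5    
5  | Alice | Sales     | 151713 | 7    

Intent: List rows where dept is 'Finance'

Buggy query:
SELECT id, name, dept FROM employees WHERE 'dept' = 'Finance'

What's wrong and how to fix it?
Bug: Single quotes denote string literals in SQL; the column name is being compared as a constant string

Fix: Remove the quotes around the column name (or use double quotes for an identifier)

Corrected query:
SELECT id, name, dept FROM employees WHERE dept = 'Finance'

Result:
id | name | dept   
---+------+--------
3  | Liam | Finance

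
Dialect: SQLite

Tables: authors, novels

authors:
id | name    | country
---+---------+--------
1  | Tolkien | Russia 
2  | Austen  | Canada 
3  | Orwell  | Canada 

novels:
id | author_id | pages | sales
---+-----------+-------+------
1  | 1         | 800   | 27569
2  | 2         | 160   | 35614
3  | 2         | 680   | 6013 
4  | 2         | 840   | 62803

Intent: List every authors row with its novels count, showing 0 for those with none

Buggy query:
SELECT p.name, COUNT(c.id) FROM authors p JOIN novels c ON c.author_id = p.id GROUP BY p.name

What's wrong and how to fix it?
Bug: INNER JOIN drops authors rows that have no matching novels rows

Fix: Use LEFT JOIN so parents without children still appear (COUNT(c.id) gives 0)

Corrected query:
SELECT p.name, COUNT(c.id) FROM authors p LEFT JOIN novels c ON c.author_id = p.id GROUP BY p.name

Result:
name    | COUNT(c.id)
--------+------------
Austen  | 3          
Orwell  | 0          
Tolkien | 1          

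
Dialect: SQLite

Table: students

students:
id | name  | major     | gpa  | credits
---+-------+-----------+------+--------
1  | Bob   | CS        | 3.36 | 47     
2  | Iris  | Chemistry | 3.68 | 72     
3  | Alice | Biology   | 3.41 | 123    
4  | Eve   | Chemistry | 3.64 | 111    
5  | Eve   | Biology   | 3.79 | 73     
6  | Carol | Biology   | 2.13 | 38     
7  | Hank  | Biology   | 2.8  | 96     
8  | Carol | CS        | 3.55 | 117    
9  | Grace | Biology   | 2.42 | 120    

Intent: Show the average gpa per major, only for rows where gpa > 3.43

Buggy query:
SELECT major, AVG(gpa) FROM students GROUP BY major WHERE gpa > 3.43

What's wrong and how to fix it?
Bug: WHERE cannot follow GROUP BY

Fix: Place WHERE between FROM and GROUP BY

Corrected query:
SELECT major, AVG(gpa) FROM students WHERE gpa > 3.43 GROUP BY major

Result:
major     | AVG(gpa)
----------+---------
Biology   | 3.79    
CS        | 3.55    
Chemistry | 3.66    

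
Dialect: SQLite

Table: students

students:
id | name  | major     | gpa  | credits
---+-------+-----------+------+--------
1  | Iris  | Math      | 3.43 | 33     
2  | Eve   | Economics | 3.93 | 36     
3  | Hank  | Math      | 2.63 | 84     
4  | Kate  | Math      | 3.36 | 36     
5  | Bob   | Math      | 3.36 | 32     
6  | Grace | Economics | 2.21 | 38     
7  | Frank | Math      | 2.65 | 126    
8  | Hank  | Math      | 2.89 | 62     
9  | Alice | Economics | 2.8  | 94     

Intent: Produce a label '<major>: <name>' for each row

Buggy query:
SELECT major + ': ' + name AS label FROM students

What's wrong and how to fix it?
Bug: SQLite uses || for string concatenation; + coerces text to numbers (yielding 0)

Fix: Replace + with || to concatenate text

Corrected query:
SELECT major || ': ' || name AS label FROM students

Result:
label           
----------------
Math: Iris      
Economics: Eve  
Math: Hank      
Math: Kate      
Math: Bob       
Economics: Grace
Math: Frank     
Math: Hank      
Economics: Alice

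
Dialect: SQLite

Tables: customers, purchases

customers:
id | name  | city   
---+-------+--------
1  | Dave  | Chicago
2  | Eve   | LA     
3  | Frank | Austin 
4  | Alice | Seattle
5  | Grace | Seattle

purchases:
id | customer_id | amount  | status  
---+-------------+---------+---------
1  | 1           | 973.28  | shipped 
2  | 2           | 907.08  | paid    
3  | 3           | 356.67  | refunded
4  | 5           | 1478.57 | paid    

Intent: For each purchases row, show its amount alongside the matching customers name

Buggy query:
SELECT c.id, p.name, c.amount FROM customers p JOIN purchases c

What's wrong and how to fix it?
Bug: JOIN with no ON clause produces a cartesian product; every purchases row pairs with every customers row

Fix: Specify the join condition linking the foreign key to the parent id

Corrected query:
SELECT c.id, p.name, c.amount FROM customers p JOIN purchases c ON c.customer_id = p.id

Result:
id | name  | amount 
---+-------+--------
1  | Dave  | 973.28 
2  | Eve   | 907.08 
3  | Frank | 356.67 
4  | Grace | 1478.57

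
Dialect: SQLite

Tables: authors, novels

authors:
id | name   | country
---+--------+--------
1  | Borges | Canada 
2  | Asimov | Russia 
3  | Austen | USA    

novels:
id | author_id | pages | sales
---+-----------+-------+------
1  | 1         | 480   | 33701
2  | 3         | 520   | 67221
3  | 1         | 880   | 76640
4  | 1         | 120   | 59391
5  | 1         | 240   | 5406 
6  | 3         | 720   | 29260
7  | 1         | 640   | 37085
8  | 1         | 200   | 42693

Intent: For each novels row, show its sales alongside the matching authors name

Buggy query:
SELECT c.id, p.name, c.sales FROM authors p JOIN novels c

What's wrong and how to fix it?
Bug: Missing join condition: each novels row is matched to all authors rows instead of just its own

Fix: Add ON c.author_id = p.id to the JOIN

Corrected query:
SELECT c.id, p.name, c.sales FROM authors p JOIN novels c ON c.author_id = p.id

Result:
id | name   | sales
---+--------+------
1  | Borges | 33701
2  | Austen | 67221
3  | Borges | 76640
4  | Borges | 59391
5  | Borges | 5406 
6  | Austen | 29260
7  | Borges | 37085
8  | Borges | 42693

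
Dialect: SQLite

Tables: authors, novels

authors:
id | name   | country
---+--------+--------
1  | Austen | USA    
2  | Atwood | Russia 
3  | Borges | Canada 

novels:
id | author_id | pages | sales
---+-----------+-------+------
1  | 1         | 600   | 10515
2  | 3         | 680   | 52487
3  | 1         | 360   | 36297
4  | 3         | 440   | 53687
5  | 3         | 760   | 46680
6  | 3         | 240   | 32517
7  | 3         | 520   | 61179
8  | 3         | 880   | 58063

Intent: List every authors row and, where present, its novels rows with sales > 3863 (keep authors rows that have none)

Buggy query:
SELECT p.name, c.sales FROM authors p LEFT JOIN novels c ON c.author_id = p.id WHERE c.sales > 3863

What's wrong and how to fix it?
Bug: A WHERE condition on the right-hand table after LEFT JOIN drops unmatched parents

Fix: Put 'c.sales > 3863' in the JOIN's ON clause instead of WHERE

Corrected query:
SELECT p.name, c.sales FROM authors p LEFT JOIN novels c ON c.author_id = p.id AND c.sales > 3863

Result:
name   | sales
-------+------
Austen | 10515
Austen | 36297
Atwood | NULL 
Borges | 32517
Borges | 46680
Borges | 52487
Borges | 53687
Borges | 58063
Borges | 61179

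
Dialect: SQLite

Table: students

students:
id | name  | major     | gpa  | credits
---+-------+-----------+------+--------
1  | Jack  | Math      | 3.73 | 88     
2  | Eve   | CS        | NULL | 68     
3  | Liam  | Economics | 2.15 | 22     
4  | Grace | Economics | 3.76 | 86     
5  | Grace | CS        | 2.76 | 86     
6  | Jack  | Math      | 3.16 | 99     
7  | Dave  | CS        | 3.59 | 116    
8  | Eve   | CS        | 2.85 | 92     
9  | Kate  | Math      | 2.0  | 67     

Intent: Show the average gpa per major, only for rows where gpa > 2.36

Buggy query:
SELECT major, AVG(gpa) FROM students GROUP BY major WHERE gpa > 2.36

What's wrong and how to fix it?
Bug: WHERE cannot follow GROUP BY

Fix: Move the WHERE clause before GROUP BY

Corrected query:
SELECT major, AVG(gpa) FROM students WHERE gpa > 2.36 GROUP BY major

Result:
major     | AVG(gpa)
----------+---------
CS        | 3.066667
Economics | 3.76    
Math      | 3.445   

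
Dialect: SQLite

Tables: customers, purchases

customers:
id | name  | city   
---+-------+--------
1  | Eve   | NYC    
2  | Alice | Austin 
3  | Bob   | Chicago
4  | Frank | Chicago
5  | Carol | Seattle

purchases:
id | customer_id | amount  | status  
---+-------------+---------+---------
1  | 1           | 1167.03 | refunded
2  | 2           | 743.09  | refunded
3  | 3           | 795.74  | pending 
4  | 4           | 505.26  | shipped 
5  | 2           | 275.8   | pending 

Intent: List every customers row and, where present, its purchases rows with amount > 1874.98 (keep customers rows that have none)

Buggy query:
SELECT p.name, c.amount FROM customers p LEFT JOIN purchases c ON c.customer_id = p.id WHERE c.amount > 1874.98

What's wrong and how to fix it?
Bug: A WHERE condition on the right-hand table after LEFT JOIN drops unmatched parents

Fix: Move the right-table condition into the ON clause so unmatched parents are kept

Corrected query:
SELECT p.name, c.amount FROM customers p LEFT JOIN purchases c ON c.customer_id = p.id AND c.amount > 1874.98

Result:
name  | amount
------+-------
Eve   | NULL  
Alice | NULL  
Bob   | NULL  
Frank | NULL  
Carol | NULL  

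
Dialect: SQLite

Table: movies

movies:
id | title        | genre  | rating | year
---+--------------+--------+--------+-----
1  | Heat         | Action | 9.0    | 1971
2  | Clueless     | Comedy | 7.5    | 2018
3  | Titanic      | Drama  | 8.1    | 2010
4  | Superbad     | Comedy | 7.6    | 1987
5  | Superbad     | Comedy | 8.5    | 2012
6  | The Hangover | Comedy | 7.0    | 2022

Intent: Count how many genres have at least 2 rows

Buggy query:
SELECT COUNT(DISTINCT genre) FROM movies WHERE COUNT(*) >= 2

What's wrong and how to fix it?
Bug: WHERE filters individual rows, not groups, so a group-level COUNT is invalid there

Fix: Group first with HAVING COUNT(*) >= 2, then COUNT the resulting groups

Corrected query:
SELECT COUNT(*) FROM (SELECT genre FROM movies GROUP BY genre HAVING COUNT(*) >= 2)

Result:
COUNT(*)
--------
1       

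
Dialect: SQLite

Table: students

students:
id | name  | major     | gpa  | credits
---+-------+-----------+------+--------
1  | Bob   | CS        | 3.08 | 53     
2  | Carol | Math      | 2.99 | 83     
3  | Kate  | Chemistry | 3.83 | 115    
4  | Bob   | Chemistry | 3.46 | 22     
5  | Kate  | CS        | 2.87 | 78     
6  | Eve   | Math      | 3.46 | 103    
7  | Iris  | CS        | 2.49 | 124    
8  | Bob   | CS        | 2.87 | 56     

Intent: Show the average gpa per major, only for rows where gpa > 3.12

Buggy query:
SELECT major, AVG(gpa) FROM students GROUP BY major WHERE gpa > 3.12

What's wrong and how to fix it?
Bug: Row-level WHERE must come before GROUP BY in the clause order

Fix: Move the WHERE clause before GROUP BY

Corrected query:
SELECT major, AVG(gpa) FROM students WHERE gpa > 3.12 GROUP BY major

Result:
major     | AVG(gpa)
----------+---------
Chemistry | 3.645   
Math      | 3.46    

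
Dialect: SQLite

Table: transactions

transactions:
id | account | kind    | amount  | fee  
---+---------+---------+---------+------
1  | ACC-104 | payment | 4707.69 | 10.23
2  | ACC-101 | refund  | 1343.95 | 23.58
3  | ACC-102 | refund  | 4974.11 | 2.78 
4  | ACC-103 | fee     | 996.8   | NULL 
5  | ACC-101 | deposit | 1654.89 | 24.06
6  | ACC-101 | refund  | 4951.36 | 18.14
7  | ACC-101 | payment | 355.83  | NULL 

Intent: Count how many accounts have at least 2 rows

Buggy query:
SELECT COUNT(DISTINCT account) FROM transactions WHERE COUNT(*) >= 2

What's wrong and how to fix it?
Bug: COUNT(*) cannot appear in WHERE; the per-group count doesn't exist yet

Fix: Use a subquery that GROUPs and filters with HAVING, then count its rows

Corrected query:
SELECT COUNT(*) FROM (SELECT account FROM transactions GROUP BY account HAVING COUNT(*) >= 2)

Result:
COUNT(*)
--------
1       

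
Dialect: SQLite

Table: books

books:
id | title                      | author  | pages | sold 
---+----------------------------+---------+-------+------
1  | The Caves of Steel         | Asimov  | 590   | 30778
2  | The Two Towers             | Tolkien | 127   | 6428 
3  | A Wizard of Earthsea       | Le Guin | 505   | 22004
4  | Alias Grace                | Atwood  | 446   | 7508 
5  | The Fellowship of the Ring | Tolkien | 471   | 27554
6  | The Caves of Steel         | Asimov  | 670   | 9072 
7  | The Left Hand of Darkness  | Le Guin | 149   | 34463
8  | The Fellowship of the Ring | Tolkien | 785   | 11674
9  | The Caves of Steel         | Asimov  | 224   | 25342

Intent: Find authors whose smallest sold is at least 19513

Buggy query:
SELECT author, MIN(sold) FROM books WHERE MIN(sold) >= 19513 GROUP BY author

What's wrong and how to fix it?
Bug: MIN() in WHERE is a misuse of aggregate

Fix: Replace WHERE with HAVING after the GROUP BY

Corrected query:
SELECT author, MIN(sold) FROM books GROUP BY author HAVING MIN(sold) >= 19513

Result:
author  | MIN(sold)
--------+----------
Le Guin | 22004    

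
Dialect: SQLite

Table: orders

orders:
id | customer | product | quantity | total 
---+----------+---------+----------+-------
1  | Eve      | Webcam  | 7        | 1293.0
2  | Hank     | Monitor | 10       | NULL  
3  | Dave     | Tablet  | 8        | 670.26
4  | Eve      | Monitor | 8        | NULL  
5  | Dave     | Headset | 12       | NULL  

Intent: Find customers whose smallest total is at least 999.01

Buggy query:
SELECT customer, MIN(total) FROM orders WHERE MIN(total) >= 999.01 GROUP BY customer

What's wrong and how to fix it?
Bug: MIN() in WHERE is a misuse of aggregate

Fix: Use HAVING for the per-group MIN condition

Corrected query:
SELECT customer, MIN(total) FROM orders GROUP BY customer HAVING MIN(total) >= 999.01

Result:
customer | MIN(total)
---------+-----------
Eve      | 1293      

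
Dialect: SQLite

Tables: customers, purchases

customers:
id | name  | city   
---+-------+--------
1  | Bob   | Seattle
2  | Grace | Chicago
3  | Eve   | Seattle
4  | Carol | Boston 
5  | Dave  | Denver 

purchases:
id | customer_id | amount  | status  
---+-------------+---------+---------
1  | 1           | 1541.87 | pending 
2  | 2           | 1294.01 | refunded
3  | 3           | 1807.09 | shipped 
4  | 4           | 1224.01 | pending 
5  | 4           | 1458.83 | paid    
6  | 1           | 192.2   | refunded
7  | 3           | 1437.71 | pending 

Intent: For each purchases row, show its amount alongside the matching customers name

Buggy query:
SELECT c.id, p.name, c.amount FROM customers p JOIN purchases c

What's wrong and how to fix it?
Bug: Missing join condition: each purchases row is matched to all customers rows instead of just its own

Fix: Add ON c.customer_id = p.id to the JOIN

Corrected query:
SELECT c.id, p.name, c.amount FROM customers p JOIN purchases c ON c.customer_id = p.id

Result:
id | name  | amount 
---+-------+--------
1  | Bob   | 1541.87
2  | Grace | 1294.01
3  | Eve   | 1807.09
4  | Carol | 1224.01
5  | Carol | 1458.83
6  | Bob   | 192.2  
7  | Eve   | 1437.71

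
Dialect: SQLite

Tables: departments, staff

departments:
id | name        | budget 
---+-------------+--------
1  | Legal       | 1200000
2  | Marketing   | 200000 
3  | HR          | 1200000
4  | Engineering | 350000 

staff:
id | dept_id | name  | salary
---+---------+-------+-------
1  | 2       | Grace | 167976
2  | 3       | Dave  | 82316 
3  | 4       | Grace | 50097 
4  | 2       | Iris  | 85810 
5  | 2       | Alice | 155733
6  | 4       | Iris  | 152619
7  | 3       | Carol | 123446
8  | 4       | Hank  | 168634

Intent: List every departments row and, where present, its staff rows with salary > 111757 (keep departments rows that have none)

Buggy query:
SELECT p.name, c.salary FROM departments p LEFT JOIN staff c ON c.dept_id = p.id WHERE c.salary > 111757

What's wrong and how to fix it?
Bug: A WHERE condition on the right-hand table after LEFT JOIN drops unmatched parents

Fix: Move the right-table condition into the ON clause so unmatched parents are kept

Corrected query:
SELECT p.name, c.salary FROM departments p LEFT JOIN staff c ON c.dept_id = p.id AND c.salary > 111757

Result:
name        | salary
------------+-------
Legal       | NULL  
Marketing   | 155733
Marketing   | 167976
HR          | 123446
Engineering | 152619
Engineering | 168634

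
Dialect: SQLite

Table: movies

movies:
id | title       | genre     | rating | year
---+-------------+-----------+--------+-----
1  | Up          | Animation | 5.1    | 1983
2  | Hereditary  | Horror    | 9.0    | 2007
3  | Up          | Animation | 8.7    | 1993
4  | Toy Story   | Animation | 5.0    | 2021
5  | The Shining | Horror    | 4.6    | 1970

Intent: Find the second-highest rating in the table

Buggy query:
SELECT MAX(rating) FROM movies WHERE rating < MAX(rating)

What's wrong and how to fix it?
Bug: The inner MAX is an aggregate inside WHERE, which is not allowed

Fix: Compute the overall MAX in a subquery, then take MAX of rows below it

Corrected query:
SELECT MAX(rating) FROM movies WHERE rating < (SELECT MAX(rating) FROM movies)

Result:
MAX(rating)
-----------
8.7        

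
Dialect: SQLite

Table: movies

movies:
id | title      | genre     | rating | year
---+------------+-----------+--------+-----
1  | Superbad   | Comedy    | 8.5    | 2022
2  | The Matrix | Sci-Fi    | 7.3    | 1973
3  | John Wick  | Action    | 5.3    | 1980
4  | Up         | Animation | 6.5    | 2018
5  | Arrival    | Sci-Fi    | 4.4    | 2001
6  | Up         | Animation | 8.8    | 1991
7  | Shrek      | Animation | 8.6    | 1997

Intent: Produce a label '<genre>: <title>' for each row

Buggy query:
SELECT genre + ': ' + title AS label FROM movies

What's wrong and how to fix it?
Bug: SQLite uses || for string concatenation; + coerces text to numbers (yielding 0)

Fix: Replace + with || to concatenate text

Corrected query:
SELECT genre || ': ' || title AS label FROM movies

Result:
label             
------------------
Comedy: Superbad  
Sci-Fi: The Matrix
Action: John Wick 
Animation: Up     
Sci-Fi: Arrival   
Animation: Up     
Animation: Shrek  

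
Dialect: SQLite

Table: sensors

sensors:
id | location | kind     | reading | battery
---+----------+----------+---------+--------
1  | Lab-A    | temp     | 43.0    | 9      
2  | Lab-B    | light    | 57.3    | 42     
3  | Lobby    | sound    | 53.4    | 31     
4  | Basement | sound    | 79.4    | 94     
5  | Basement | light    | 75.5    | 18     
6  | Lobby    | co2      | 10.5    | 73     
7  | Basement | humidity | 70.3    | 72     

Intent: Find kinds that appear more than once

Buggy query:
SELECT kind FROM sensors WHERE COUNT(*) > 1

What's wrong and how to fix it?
Bug: COUNT(*) is an aggregate and cannot be used in WHERE

Fix: GROUP BY kind, then filter groups with HAVING COUNT(*) > 1

Corrected query:
SELECT kind FROM sensors GROUP BY kind HAVING COUNT(*) > 1

Result:
kind 
-----
light
sound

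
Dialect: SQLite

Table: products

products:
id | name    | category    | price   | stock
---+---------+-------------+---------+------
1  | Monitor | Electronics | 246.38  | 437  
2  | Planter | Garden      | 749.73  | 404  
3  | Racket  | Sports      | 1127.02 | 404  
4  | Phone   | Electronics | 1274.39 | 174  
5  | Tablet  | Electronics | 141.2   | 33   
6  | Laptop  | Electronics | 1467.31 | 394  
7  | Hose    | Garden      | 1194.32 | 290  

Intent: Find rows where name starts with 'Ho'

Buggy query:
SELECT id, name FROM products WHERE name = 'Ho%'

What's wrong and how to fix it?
Bug: Wildcards only work with LIKE; '=' treats '%' as a literal character

Fix: Replace '=' with LIKE so 'Ho%' is treated as a pattern

Corrected query:
SELECT id, name FROM products WHERE name LIKE 'Ho%'

Result:
id | name
---+-----
7  | Hose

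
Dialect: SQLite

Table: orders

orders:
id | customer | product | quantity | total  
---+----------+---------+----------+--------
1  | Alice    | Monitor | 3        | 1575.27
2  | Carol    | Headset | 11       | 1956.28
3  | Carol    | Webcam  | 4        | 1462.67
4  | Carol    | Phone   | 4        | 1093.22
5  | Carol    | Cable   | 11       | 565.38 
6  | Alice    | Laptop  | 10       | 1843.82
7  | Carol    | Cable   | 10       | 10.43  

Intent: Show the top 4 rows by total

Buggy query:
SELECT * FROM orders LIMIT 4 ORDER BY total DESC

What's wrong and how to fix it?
Bug: ORDER BY cannot follow LIMIT; LIMIT is the final clause

Fix: Sort with ORDER BY, then apply LIMIT

Corrected query:
SELECT * FROM orders ORDER BY total DESC LIMIT 4

Result:
id | customer | product | quantity | total  
---+----------+---------+----------+--------
2  | Carol    | Headset | 11       | 1956.28
6  | Alice    | Laptop  | 10       | 1843.82
1  | Alice    | Monitor | 3        | 1575.27
3  | Carol    | Webcam  | 4        | 1462.67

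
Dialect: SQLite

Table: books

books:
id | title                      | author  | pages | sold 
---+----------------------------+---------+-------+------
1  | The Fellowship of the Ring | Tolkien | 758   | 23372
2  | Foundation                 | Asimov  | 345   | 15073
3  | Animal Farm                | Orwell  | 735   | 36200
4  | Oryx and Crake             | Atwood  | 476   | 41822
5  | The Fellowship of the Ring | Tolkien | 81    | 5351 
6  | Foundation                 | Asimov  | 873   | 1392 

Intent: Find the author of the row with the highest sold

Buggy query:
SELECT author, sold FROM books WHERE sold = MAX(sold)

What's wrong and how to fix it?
Bug: WHERE is evaluated per row; an aggregate over the whole table isn't defined there

Fix: Wrap MAX in a scalar subquery so WHERE compares against a single value

Corrected query:
SELECT author, sold FROM books WHERE sold = (SELECT MAX(sold) FROM books)

Result:
author | sold 
-------+------
Atwood | 41822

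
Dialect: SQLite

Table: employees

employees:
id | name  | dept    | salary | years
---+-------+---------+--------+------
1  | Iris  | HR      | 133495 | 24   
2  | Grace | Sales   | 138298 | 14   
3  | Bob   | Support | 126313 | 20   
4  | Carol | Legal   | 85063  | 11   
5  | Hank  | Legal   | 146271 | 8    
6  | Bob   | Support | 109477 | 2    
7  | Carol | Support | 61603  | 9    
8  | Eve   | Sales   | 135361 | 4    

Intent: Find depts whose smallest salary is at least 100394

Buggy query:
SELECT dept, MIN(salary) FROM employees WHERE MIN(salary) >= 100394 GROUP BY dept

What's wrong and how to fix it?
Bug: Aggregates like MIN are computed per group after WHERE runs

Fix: Replace WHERE with HAVING after the GROUP BY

Corrected query:
SELECT dept, MIN(salary) FROM employees GROUP BY dept HAVING MIN(salary) >= 100394

Result:
dept  | MIN(salary)
------+------------
HR    | 133495     
Sales | 135361     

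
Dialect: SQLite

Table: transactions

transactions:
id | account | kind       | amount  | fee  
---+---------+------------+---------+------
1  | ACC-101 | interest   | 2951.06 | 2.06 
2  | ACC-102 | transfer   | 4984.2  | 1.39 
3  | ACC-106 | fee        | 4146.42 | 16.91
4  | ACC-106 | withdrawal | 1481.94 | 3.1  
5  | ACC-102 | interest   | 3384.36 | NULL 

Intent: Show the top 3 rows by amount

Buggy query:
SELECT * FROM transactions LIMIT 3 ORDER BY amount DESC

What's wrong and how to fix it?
Bug: ORDER BY cannot follow LIMIT; LIMIT is the final clause

Fix: Sort with ORDER BY, then apply LIMIT

Corrected query:
SELECT * FROM transactions ORDER BY amount DESC LIMIT 3

Result:
id | account | kind     | amount  | fee  
---+---------+----------+---------+------
2  | ACC-102 | transfer | 4984.2  | 1.39 
3  | ACC-106 | fee      | 4146.42 | 16.91
5  | ACC-102 | interest | 3384.36 | NULL 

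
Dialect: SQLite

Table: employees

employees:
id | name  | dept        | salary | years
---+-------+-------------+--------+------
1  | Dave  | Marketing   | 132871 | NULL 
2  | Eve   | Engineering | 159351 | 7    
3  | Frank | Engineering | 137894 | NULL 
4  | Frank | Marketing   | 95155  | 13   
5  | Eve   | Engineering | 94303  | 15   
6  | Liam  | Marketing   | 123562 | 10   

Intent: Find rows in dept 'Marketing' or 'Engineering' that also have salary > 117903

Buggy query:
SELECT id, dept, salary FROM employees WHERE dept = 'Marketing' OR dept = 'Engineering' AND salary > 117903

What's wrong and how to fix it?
Bug: Without parentheses, AND is evaluated before OR, so the salary filter only applies to the 'Engineering' branch

Fix: Add parentheses around the OR so the AND applies to both alternatives

Corrected query:
SELECT id, dept, salary FROM employees WHERE (dept = 'Marketing' OR dept = 'Engineering') AND salary > 117903

Result:
id | dept        | salary
---+-------------+-------
1  | Marketing   | 132871
2  | Engineering | 159351
3  | Engineering | 137894
6  | Marketing   | 123562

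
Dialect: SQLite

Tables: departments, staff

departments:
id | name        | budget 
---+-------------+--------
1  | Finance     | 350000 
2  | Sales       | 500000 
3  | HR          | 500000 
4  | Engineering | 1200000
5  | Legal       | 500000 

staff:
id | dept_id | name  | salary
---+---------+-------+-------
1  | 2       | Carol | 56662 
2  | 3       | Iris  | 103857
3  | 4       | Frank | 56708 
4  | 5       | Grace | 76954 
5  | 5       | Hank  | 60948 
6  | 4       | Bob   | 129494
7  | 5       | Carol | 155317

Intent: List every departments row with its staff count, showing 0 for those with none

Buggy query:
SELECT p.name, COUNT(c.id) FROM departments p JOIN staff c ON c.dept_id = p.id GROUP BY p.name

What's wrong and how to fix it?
Bug: An inner join excludes parents with zero children

Fix: Use LEFT JOIN so parents without children still appear (COUNT(c.id) gives 0)

Corrected query:
SELECT p.name, COUNT(c.id) FROM departments p LEFT JOIN staff c ON c.dept_id = p.id GROUP BY p.name

Result:
name        | COUNT(c.id)
------------+------------
Engineering | 2          
Finance     | 0          
HR          | 1          
Legal       | 3          
Sales       | 1          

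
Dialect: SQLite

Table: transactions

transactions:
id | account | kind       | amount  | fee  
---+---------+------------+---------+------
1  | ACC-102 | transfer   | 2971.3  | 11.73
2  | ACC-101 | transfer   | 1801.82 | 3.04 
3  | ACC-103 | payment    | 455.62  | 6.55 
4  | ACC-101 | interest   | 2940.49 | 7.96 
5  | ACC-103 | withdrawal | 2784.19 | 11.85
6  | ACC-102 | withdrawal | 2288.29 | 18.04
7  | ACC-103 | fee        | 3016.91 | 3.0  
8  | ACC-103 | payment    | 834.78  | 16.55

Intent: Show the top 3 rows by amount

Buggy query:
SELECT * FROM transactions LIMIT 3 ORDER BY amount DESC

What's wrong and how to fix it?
Bug: ORDER BY cannot follow LIMIT; LIMIT is the final clause

Fix: Sort with ORDER BY, then apply LIMIT

Corrected query:
SELECT * FROM transactions ORDER BY amount DESC LIMIT 3

Result:
id | account | kind     | amount  | fee  
---+---------+----------+---------+------
7  | ACC-103 | fee      | 3016.91 | 3    
1  | ACC-102 | transfer | 2971.3  | 11.73
4  | ACC-101 | interest | 2940.49 | 7.96 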